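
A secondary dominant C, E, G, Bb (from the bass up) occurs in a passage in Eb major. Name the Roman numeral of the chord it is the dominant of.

The chord is a dominant seventh chord on C.
A dominant resolves down a perfect fifth: C → F. In Eb major, F is scale degree 2, i.e. ii.

ii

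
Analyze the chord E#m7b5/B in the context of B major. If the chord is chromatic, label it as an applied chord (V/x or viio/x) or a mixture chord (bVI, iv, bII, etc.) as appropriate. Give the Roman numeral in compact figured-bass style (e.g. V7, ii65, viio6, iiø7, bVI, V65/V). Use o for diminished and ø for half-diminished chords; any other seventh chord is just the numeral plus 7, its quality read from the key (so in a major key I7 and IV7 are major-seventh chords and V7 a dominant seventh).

Stacked in thirds the chord is E#-G#-B-D#: a half-diminished seventh chord on E#.
E# sits a half step below F# (V in B major); a diminished chord there is the applied leading-tone chord of V.
With B in the bass the chord is in second inversion, so the figured bass is 43.

viiø43/V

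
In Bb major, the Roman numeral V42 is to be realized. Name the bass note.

Eb

V in Bb major has root F; the chord is F-A-C-Eb.
The figure 42 means third inversion — the seventh is in the bass.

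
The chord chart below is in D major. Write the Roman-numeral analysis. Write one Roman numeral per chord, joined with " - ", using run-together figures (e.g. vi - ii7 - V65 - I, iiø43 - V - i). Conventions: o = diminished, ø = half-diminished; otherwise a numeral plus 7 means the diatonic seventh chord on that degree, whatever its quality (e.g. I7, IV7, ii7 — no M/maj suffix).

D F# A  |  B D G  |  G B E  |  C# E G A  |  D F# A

D-F#-A: major triad on D = scale degree 1 → I.
B-D-G: root G is the subdominant; major triad there is IV6.
G-B-E has root E, degree 2 in D major, so ii6.
C#-E-G-A: root A is the dominant; dominant seventh chord there is V65.
D-F#-A: root D is the tonic; major triad there is I.

I - IV6 - ii6 - V65 - I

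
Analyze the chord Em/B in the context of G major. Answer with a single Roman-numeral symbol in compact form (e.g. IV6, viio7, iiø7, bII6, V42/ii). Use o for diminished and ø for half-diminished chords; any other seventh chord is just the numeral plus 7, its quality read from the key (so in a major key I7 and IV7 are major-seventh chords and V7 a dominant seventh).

Stacked in thirds the chord is E-G-B: a minor triad on E.
In G major, E is the submediant; the diatonic minor triad there is vi.
With B in the bass the chord is in second inversion, so the figured bass is 64.

vi64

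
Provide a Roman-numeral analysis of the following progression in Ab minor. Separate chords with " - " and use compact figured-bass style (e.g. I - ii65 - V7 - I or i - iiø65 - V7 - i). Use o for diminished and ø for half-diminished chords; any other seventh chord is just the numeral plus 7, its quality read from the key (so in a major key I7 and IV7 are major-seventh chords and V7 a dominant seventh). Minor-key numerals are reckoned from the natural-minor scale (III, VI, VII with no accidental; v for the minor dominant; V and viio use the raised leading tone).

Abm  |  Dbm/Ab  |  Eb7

Abm has root Ab, degree 1 in Ab minor, so i.
Dbm/Ab has root Db, degree 4 in Ab minor, so iv64.
Eb7 has root Eb, degree 5 in Ab minor, so V7.

i - iv64 - V7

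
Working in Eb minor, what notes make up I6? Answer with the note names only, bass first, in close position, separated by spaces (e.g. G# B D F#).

G Bb Eb

Scale degree 1 in Eb minor is Eb; here the chord built on it is altered to a major triad. I6 is the major tonic (Picardy third), borrowed from the parallel major.
So the chord is Eb-G-Bb.
The figured bass 6 indicates first inversion, placing the third (G) in the bass: G-Bb-Eb.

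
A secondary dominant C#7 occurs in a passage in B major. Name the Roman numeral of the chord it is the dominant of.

The chord is a dominant seventh chord on C#.
A dominant resolves down a perfect fifth: C# → F#. In B major, F# is scale degree 5, i.e. V.

V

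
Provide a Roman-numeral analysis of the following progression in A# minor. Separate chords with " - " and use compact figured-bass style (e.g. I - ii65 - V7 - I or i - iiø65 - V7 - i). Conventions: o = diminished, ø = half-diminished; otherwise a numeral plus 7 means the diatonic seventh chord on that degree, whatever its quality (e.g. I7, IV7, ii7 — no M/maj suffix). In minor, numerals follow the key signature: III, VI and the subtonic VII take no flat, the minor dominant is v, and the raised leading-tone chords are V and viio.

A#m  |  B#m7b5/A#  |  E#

i - iiø42 - V

A#m: root A# is the tonic; minor triad there is i.
B#m7b5/A#: root B# is the supertonic; half-diminished seventh chord there is iiø42.
E# has root E#, degree 5 in A# minor, so V.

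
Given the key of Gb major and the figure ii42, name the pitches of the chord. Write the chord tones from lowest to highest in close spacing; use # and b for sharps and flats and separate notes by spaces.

In Gb major, scale degree 2 is Ab, and the diatonic chord built there is a minor seventh chord.
That chord is spelled Ab-Cb-Eb-Gb.
The figured bass 42 indicates third inversion, placing the seventh (Gb) in the bass: Gb-Ab-Cb-Eb.

Gb Ab Cb Eb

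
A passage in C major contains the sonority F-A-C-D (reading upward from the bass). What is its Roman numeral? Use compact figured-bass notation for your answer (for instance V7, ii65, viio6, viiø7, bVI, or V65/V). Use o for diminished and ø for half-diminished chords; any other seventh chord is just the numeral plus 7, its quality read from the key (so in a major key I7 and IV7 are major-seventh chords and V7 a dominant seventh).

The pitches D-F-A-C form a minor seventh chord rooted on D.
D is scale degree 2 in C major, and a minor seventh chord on that degree is written ii7.
With F in the bass the chord is in first inversion, so the figured bass is 65.

ii65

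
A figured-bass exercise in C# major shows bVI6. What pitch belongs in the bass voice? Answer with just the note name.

bVI in C# major has root A; the chord is A-C#-E.
The figure 6 means first inversion — the third is in the bass.

C#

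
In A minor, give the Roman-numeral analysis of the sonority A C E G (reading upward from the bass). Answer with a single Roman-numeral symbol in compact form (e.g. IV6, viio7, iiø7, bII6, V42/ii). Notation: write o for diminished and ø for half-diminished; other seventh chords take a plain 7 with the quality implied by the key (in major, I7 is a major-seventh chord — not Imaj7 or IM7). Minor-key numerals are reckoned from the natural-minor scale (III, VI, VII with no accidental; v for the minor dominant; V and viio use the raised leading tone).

Stacked in thirds the chord is A-C-E-G: a minor seventh chord on A.
A is scale degree 1 in A minor, and a minor seventh chord on that degree is written i7.

i7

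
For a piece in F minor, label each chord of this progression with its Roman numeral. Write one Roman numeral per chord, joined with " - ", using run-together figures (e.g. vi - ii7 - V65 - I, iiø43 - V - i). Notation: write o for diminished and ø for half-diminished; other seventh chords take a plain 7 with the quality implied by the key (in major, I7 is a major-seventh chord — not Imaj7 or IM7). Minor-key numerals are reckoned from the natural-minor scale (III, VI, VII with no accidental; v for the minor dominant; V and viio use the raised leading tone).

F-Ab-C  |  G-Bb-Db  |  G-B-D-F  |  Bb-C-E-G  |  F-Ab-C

i - iio - V7/V - V42 - i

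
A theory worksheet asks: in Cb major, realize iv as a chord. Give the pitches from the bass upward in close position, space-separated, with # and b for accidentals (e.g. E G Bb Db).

Fb Abb Cb

Scale degree 4 in Cb major is Fb; here the chord built on it is altered to a minor triad. iv is the minor subdominant, borrowed from the parallel minor.
So the chord is Fb-Abb-Cb.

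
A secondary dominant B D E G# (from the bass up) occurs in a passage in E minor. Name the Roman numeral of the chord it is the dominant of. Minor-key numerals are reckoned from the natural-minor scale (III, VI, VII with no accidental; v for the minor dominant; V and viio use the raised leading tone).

iv

The chord is a dominant seventh chord on E.
A dominant resolves down a perfect fifth: E → A. In E minor, A is scale degree 4, i.e. iv.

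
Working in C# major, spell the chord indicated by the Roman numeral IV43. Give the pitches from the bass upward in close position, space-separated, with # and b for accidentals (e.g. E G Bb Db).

C# E# F# A#

The numeral's case and figure indicate a major seventh chord. In C# major its root, scale degree 4, is F#.
That chord is spelled F#-A#-C#-E#.
With the 43 figure the chord is in second inversion; from the bass C# upward in close position it reads C#-E#-F#-A#.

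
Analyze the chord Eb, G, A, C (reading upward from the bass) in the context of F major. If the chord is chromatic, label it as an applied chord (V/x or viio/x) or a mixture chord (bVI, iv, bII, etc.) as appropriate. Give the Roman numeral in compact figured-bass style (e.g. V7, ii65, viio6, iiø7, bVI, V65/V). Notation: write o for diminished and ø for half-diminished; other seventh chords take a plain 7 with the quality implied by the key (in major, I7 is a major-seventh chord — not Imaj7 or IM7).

viiø43/IV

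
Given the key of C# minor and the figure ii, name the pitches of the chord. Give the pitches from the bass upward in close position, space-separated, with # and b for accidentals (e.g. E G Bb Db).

Scale degree 2 in C# minor is D#; here the chord built on it is altered to a minor triad. ii is the minor supertonic, borrowed from the parallel major (the Dorian ii).
So the chord is D#-F#-A#, a minor triad.

D# F# A#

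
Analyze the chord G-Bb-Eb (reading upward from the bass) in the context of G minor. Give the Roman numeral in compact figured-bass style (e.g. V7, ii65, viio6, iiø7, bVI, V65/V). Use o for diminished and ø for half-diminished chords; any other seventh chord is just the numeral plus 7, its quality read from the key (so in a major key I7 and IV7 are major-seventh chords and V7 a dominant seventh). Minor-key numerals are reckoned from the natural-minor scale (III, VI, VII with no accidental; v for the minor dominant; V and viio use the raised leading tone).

The pitches Eb-G-Bb form a major triad rooted on Eb.
Eb is scale degree 6 in G minor, and a major triad on that degree is written VI.
With G in the bass the chord is in first inversion, so the figured bass is 6.

VI6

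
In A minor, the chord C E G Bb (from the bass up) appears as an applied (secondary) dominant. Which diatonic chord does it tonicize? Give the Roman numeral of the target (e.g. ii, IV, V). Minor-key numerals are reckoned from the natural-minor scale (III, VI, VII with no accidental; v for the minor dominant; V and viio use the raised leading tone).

The chord is a dominant seventh chord on C.
A dominant resolves down a perfect fifth: C → F. In A minor, F is scale degree 6, i.e. VI.

VI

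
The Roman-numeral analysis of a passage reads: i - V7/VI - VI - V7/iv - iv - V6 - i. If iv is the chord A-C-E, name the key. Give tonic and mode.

E minor

iv is given as A-C-E — a minor triad with root A.
If A is scale degree 4 and the mode makes that degree carry a minor triad, the tonic is E and the mode is minor.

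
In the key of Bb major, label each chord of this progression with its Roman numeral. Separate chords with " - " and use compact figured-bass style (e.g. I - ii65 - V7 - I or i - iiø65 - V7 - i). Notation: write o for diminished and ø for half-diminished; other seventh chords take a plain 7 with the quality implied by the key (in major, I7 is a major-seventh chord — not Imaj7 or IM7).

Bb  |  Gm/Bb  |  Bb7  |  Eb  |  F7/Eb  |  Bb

Bb: root Bb is the tonic; major triad there is I.
Gm/Bb: root G is the submediant; minor triad there is vi6.
Bb7: a dominant seventh chord on Bb, the applied dominant of IV → V7/IV.
Eb has root Eb, degree 4 in Bb major, so IV.
F7/Eb: root F is the dominant; dominant seventh chord there is V42.
Bb has root Bb, degree 1 in Bb major, so I.

I - vi6 - V7/IV - IV - V42 - I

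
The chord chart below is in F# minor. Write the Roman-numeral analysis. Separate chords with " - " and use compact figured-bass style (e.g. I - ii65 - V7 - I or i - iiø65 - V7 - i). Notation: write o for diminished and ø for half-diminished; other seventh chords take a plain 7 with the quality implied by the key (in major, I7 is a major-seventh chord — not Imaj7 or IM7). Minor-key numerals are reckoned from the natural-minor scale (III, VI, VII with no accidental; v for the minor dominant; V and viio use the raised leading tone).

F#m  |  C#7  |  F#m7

F#m has root F#, degree 1 in F# minor, so i.
C#7: root C# is the dominant; dominant seventh chord there is V7.
F#m7 has root F#, degree 1 in F# minor, so i7.

i - V7 - i7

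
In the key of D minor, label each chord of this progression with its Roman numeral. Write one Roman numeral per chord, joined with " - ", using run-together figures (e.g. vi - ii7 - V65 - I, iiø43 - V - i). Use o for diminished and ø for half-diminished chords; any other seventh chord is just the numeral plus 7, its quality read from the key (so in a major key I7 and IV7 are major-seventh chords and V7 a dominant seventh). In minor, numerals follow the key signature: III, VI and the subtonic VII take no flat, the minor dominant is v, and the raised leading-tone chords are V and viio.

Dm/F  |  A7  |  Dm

Dm/F: minor triad on D = scale degree 1 → i6.
A7 has root A, degree 5 in D minor, so V7.
Dm: root D is the tonic; minor triad there is i.

i6 - V7 - i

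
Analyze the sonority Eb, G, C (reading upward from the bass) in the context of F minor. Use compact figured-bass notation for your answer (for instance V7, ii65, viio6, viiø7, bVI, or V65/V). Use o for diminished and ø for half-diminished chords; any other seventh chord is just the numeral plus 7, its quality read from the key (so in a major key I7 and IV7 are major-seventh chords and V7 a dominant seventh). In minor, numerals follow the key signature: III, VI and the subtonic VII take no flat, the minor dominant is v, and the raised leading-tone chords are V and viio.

Stacked in thirds the chord is C-Eb-G: a minor triad on C.
In F minor, C is the dominant; the diatonic minor triad there is v.
With Eb in the bass the chord is in first inversion, so the figured bass is 6.

v6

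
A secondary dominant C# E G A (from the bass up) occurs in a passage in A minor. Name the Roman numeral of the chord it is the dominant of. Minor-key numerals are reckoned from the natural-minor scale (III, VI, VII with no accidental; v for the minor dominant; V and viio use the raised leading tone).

iv

The chord is a dominant seventh chord on A.
A dominant resolves down a perfect fifth: A → D. In A minor, D is scale degree 4, i.e. iv.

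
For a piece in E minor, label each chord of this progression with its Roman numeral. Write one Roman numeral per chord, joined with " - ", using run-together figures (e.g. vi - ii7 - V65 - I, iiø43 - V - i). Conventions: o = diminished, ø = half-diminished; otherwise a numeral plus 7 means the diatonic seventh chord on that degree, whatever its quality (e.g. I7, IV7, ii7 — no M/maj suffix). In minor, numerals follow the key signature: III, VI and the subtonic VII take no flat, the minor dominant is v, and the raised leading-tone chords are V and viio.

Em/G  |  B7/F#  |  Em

i6 - V43 - i

Em/G: minor triad on E = scale degree 1 → i6.
B7/F# has root B, degree 5 in E minor, so V43.
Em: minor triad on E = scale degree 1 → i.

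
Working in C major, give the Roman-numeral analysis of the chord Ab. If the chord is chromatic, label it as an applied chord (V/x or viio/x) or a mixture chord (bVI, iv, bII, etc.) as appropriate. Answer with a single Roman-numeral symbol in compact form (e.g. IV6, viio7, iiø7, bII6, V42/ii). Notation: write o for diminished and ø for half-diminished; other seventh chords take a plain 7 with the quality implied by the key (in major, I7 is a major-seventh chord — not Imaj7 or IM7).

bVI

The pitches Ab-C-Eb form a major triad rooted on Ab.
Ab is the lowered sixth degree of C major (diatonic 6 would be A). This is a major triad on the lowered sixth degree, borrowed from the parallel minor.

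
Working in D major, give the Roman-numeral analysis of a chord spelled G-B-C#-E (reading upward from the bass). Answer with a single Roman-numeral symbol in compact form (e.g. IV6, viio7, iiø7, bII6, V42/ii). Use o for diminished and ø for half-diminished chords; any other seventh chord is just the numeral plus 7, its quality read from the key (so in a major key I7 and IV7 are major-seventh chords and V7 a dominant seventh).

The pitches C#-E-G-B form a half-diminished seventh chord rooted on C#.
C# is scale degree 7 in D major, and a half-diminished seventh chord on that degree is written viiø7.
With G in the bass the chord is in second inversion, so the figured bass is 43.

viiø43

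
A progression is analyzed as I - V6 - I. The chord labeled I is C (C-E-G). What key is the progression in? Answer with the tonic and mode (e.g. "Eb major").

C major

I is given as C-E-G — a major triad with root C.
If C is scale degree 1 and the mode makes that degree carry a major triad, the tonic is C and the mode is major.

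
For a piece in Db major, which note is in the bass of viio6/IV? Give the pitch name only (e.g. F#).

The applied chord viio6/IV is rooted on F: F-Ab-Cb.
The figure 6 means first inversion — the third is in the bass.

Ab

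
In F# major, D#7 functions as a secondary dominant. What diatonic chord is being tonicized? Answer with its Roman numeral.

The chord is a dominant seventh chord on D#.
A dominant resolves down a perfect fifth: D# → G#. In F# major, G# is scale degree 2, i.e. ii.

ii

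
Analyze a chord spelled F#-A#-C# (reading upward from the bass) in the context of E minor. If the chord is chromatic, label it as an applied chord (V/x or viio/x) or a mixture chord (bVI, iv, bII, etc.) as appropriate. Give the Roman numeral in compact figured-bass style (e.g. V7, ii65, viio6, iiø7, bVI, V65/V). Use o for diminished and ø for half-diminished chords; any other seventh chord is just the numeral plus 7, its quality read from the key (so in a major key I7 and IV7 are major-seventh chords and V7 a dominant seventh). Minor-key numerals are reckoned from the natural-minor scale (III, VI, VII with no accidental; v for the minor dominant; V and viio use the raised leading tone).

V/V

The pitches F#-A#-C# form a major triad rooted on F#.
F# is not a diatonic chord root with this quality in E minor, but it lies a perfect fifth above B (V), so the chord functions as an applied dominant of V.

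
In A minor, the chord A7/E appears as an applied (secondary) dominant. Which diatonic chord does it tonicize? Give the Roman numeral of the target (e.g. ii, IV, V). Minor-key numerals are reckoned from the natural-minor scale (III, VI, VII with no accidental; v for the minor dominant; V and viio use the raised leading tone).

iv

The chord is a dominant seventh chord on A.
A dominant resolves down a perfect fifth: A → D. In A minor, D is scale degree 4, i.e. iv.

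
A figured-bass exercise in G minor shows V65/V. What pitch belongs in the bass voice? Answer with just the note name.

The applied chord V65/V is rooted on A: A-C#-E-G.
The figure 65 means first inversion — the third is in the bass.

C#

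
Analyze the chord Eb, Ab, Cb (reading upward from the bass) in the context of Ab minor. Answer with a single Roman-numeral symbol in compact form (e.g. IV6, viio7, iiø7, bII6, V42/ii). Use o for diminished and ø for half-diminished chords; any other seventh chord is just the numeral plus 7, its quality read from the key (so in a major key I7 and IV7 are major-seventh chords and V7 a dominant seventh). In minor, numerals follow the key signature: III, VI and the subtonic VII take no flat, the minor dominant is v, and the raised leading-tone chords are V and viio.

i64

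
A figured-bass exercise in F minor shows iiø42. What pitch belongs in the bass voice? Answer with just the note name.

F

iiø in F minor has root G; the chord is G-Bb-Db-F.
The figure 42 means third inversion — the seventh is in the bass.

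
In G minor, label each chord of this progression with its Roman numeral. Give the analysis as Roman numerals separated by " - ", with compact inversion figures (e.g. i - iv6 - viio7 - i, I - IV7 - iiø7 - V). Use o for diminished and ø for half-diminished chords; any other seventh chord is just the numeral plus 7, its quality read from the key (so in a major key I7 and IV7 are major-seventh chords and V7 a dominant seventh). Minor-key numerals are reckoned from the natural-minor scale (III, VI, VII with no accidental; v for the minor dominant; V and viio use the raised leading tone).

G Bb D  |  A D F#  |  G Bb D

G-Bb-D has root G, degree 1 in G minor, so i.
A-D-F#: major triad on D = scale degree 5 → V64.
G-Bb-D: root G is the tonic; minor triad there is i.

i - V64 - i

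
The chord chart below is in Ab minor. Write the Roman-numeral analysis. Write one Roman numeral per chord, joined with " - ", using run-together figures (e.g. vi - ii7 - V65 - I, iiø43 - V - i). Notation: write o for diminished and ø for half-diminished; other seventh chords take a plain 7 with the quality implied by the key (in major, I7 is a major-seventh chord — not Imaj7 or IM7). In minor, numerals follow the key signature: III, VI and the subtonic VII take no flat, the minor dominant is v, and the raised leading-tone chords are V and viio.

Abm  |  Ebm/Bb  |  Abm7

Abm: root Ab is the tonic; minor triad there is i.
Ebm/Bb: minor triad on Eb = scale degree 5 → v64.
Abm7: root Ab is the tonic; minor seventh chord there is i7.

i - v64 - i7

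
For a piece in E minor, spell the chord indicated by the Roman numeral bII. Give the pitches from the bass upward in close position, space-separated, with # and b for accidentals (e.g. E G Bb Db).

F A C

bII is the Neapolitan chord — a major triad on the lowered second degree. In E minor that root is F.
So the chord is F-A-C, a major triad.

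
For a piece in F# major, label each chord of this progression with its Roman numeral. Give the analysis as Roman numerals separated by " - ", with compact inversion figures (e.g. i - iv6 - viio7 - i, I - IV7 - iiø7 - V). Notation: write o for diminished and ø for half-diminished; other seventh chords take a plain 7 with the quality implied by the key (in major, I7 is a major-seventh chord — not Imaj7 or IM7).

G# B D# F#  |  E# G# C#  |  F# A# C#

G#-B-D#-F#: root G# is the supertonic; minor seventh chord there is ii7.
E#-G#-C#: major triad on C# = scale degree 5 → V6.
F#-A#-C#: major triad on F# = scale degree 1 → I.

ii7 - V6 - I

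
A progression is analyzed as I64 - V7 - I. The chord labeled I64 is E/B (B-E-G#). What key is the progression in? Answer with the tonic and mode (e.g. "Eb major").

E major

I64 is given as B-E-G# — a major triad with root E.
If E is scale degree 1 and the mode makes that degree carry a major triad, the tonic is E and the mode is major.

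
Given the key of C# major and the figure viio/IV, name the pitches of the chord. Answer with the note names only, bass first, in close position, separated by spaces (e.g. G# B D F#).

viio/IV is a secondary leading-tone chord. The target IV is F# in C# major; the applied chord is rooted a semitone below, on E#.
Building a diminished triad on E# gives E#-G#-B.

E# G# B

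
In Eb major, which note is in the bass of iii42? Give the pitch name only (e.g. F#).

F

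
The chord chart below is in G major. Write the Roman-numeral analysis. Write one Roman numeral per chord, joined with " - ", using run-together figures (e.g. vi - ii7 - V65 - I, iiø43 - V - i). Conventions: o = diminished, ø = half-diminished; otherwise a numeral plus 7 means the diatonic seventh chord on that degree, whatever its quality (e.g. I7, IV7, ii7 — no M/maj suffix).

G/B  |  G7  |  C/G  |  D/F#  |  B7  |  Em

G/B has root G, degree 1 in G major, so I6.
G7 is the secondary dominant of IV (dominant seventh chord on G): V7/IV.
C/G: root C is the subdominant; major triad there is IV64.
D/F#: root D is the dominant; major triad there is V6.
B7: chromatic; B is V of vi, so V7/vi.
Em: root E is the submediant; minor triad there is vi.

I6 - V7/IV - IV64 - V6 - V7/vi - vi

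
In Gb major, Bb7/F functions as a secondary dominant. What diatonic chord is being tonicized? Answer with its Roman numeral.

vi

The chord is a dominant seventh chord on Bb.
A dominant resolves down a perfect fifth: Bb → Eb. In Gb major, Eb is scale degree 6, i.e. vi.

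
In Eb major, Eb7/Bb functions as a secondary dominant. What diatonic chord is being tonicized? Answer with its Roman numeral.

The chord is a dominant seventh chord on Eb.
A dominant resolves down a perfect fifth: Eb → Ab. In Eb major, Ab is scale degree 4, i.e. IV.

IV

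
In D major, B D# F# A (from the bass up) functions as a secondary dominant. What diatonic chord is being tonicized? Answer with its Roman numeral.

ii

The chord is a dominant seventh chord on B.
A dominant resolves down a perfect fifth: B → E. In D major, E is scale degree 2, i.e. ii.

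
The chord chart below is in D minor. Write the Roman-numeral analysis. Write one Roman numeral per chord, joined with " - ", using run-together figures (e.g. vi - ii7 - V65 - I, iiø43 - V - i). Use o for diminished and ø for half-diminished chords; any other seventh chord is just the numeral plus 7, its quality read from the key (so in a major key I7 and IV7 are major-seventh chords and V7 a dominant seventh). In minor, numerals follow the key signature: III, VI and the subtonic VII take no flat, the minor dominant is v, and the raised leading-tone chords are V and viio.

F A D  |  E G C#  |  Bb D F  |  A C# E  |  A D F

F-A-D: minor triad on D = scale degree 1 → i6.
E-G-C#: diminished triad on C# = scale degree 7 → viio6.
Bb-D-F: major triad on Bb = scale degree 6 → VI.
A-C#-E: major triad on A = scale degree 5 → V.
A-D-F: root D is the tonic; minor triad there is i64.

i6 - viio6 - VI - V - i64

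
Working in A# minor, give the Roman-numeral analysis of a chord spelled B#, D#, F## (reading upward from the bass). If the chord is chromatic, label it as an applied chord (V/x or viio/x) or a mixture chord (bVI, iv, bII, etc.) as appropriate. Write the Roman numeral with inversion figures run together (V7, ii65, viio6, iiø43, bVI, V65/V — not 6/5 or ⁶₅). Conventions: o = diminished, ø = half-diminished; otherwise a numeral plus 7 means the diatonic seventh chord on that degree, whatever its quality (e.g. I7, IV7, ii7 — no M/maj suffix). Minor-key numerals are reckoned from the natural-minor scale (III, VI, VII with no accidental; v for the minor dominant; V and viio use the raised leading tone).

ii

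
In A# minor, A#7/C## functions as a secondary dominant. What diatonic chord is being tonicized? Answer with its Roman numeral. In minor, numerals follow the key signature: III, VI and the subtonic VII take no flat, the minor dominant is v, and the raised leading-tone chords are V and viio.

The chord is a dominant seventh chord on A#.
A dominant resolves down a perfect fifth: A# → D#. In A# minor, D# is scale degree 4, i.e. iv.

iv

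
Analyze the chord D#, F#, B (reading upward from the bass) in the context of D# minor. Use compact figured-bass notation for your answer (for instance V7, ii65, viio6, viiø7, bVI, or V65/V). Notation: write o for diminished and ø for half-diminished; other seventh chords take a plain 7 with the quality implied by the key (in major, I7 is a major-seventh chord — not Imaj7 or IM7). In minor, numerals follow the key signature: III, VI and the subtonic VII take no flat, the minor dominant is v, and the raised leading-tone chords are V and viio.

VI6

Stacked in thirds the chord is B-D#-F#: a major triad on B.
In D# minor, B is the submediant; the diatonic major triad there is VI.
With D# in the bass the chord is in first inversion, so the figured bass is 6.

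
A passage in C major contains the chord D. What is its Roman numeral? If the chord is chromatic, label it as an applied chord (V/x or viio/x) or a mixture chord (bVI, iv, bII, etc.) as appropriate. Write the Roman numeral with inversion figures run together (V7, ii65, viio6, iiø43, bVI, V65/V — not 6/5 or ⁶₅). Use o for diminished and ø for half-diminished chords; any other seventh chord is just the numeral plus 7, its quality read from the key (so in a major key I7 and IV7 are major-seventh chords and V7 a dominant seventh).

V/V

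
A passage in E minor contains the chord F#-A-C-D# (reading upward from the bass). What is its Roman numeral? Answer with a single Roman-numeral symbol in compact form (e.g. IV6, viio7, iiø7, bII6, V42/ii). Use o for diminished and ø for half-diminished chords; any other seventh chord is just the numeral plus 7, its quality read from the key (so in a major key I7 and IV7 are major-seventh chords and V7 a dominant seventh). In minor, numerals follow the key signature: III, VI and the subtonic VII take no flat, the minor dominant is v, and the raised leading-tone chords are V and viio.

Stacked in thirds the chord is D#-F#-A-C: a fully diminished seventh chord on D#.
In E minor, D# is the leading tone; the diatonic fully diminished seventh chord there is viio7.
With F# in the bass the chord is in first inversion, so the figured bass is 65.

viio65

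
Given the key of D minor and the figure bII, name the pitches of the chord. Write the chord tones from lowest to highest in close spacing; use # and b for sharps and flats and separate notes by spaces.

Eb G Bb

bII is the Neapolitan chord — a major triad on the lowered second degree. In D minor that root is Eb.
So the chord is Eb-G-Bb, a major triad.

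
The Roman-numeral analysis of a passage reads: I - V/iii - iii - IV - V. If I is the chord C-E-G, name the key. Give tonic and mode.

C major

The chord C is a major triad rooted on C; its label is I.
If C is scale degree 1 and the mode makes that degree carry a major triad, the tonic is C and the mode is major.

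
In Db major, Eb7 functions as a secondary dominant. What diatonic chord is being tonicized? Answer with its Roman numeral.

V

The chord is a dominant seventh chord on Eb.
A dominant resolves down a perfect fifth: Eb → Ab. In Db major, Ab is scale degree 5, i.e. V.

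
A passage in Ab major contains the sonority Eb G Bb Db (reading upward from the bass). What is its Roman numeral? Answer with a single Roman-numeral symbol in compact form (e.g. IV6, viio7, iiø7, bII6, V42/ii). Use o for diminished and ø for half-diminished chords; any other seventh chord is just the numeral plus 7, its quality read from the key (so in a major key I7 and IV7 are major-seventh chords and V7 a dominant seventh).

V7

Stacked in thirds the chord is Eb-G-Bb-Db: a dominant seventh chord on Eb.
Eb is scale degree 5 in Ab major, and a dominant seventh chord on that degree is written V7.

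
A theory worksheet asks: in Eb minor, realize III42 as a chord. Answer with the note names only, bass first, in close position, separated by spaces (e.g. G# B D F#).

The numeral's case and figure indicate a major seventh chord. In Eb minor its root, the third degree, is Gb.
Stacking thirds from Gb gives Gb-Bb-Db-F.
The figured bass 42 indicates third inversion, placing the seventh (F) in the bass: F-Gb-Bb-Db.

F Gb Bb Db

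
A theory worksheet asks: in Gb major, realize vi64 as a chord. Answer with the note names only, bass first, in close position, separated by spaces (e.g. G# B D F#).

The numeral's case and figure indicate a minor triad. In Gb major its root, the submediant, is Eb.
That chord is spelled Eb-Gb-Bb.
The figured bass 64 indicates second inversion, placing the fifth (Bb) in the bass: Bb-Eb-Gb.

Bb Eb Gb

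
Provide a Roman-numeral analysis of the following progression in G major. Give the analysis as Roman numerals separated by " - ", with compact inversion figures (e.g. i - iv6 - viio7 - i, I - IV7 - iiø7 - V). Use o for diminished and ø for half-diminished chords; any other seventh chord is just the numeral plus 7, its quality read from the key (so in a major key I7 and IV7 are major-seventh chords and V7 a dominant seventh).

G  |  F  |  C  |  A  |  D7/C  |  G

I - bVII - IV - V/V - V42 - I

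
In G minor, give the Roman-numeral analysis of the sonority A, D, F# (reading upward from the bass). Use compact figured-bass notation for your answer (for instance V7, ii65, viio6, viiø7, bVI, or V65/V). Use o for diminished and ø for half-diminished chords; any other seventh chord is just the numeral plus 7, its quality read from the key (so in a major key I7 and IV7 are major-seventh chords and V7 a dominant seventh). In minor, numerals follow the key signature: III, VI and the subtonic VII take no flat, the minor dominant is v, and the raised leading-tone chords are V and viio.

V64

The pitches D-F#-A form a major triad rooted on D.
In G minor, D is the dominant; the diatonic major triad there is V.
With A in the bass the chord is in second inversion, so the figured bass is 64.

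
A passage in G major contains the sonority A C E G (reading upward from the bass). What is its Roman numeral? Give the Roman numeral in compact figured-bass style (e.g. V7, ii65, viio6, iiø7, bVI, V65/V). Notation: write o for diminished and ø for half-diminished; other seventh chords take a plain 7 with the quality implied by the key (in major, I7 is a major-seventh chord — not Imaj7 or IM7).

ii7

Stacked in thirds the chord is A-C-E-G: a minor seventh chord on A.
In G major, A is the supertonic; the diatonic minor seventh chord there is ii7.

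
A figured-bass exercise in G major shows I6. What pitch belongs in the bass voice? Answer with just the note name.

B

I in G major has root G; the chord is G-B-D.
The figure 6 means first inversion — the third is in the bass.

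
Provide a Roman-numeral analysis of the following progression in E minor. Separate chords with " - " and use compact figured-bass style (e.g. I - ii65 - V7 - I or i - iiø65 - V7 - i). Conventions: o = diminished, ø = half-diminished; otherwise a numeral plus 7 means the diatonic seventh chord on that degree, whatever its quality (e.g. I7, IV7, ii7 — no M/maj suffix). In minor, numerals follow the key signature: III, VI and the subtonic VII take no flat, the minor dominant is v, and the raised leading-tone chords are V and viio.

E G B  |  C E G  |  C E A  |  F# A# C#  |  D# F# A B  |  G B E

i - VI - iv6 - V/V - V65 - i6

E-G-B: root E is the tonic; minor triad there is i.
C-E-G: root C is the submediant; major triad there is VI.
C-E-A has root A, degree 4 in E minor, so iv6.
F#-A#-C#: a major triad on F#, the applied dominant of V → V/V.
D#-F#-A-B has root B, degree 5 in E minor, so V65.
G-B-E: root E is the tonic; minor triad there is i6.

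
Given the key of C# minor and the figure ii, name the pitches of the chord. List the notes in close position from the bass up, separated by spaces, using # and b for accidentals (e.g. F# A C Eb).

D# F# A#

Scale degree 2 in C# minor is D#; here the chord built on it is altered to a minor triad. ii is the minor supertonic, borrowed from the parallel major (the Dorian ii).
So the chord is D#-F#-A#.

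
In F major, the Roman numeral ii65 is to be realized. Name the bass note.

ii in F major has root G; the chord is G-Bb-D-F.
The figure 65 means first inversion — the third is in the bass.

Bb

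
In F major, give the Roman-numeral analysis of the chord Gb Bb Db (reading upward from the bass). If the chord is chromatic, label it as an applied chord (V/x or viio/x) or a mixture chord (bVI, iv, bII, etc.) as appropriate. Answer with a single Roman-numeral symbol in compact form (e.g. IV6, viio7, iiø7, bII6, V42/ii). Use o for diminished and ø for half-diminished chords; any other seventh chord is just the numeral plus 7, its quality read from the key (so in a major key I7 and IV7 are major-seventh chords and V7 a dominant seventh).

Stacked in thirds the chord is Gb-Bb-Db: a major triad on Gb.
Gb is the lowered second degree of F major (diatonic 2 would be G). This is the Neapolitan chord — a major triad on the lowered second degree.

bII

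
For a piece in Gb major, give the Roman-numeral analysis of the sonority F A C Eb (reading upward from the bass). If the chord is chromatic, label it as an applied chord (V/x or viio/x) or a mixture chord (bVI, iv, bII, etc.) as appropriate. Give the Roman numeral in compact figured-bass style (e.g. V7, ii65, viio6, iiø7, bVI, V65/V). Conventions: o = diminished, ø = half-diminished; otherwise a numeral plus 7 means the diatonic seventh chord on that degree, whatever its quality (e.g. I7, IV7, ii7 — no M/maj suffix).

Stacked in thirds the chord is F-A-C-Eb: a dominant seventh chord on F.
F is not a diatonic chord root with this quality in Gb major, but it lies a perfect fifth above Bb (iii), so the chord functions as an applied dominant of iii.

V7/iii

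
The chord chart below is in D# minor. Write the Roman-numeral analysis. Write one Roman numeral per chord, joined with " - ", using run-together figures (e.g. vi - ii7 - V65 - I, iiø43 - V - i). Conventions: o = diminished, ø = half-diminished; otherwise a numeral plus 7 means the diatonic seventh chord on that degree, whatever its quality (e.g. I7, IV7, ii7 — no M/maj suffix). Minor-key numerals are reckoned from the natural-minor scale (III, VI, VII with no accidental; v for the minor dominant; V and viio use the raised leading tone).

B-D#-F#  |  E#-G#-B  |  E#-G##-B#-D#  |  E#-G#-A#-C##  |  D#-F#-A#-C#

B-D#-F#: major triad on B = scale degree 6 → VI.
E#-G#-B: root E# is the supertonic; diminished triad there is iio.
E#-G##-B#-D# is the secondary dominant of V (dominant seventh chord on E#): V7/V.
E#-G#-A#-C##: dominant seventh chord on A# = scale degree 5 → V43.
D#-F#-A#-C#: minor seventh chord on D# = scale degree 1 → i7.

VI - iio - V7/V - V43 - i7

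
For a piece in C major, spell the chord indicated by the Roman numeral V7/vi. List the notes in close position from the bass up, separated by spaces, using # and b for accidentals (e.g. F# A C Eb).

The slash means an applied dominant: we want the dominant of vi. In C major, vi is A minor, and its dominant is built on E.
Building a dominant seventh chord on E gives E-G#-B-D.

E G# B D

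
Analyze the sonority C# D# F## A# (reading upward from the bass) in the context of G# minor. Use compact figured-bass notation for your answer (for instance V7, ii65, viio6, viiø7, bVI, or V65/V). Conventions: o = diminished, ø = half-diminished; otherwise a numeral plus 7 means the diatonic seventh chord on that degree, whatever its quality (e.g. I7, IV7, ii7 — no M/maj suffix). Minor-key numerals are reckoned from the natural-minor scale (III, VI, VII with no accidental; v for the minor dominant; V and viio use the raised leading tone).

The pitches D#-F##-A#-C# form a dominant seventh chord rooted on D#.
D# is scale degree 5 in G# minor, and a dominant seventh chord on that degree is written V7.
With C# in the bass the chord is in third inversion, so the figured bass is 42.

V42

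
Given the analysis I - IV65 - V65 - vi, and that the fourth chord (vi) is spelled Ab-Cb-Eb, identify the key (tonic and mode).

The chord Abm is a minor triad rooted on Ab; its label is vi.
Counting down 5 scale steps from Ab places the tonic on Cb; a minor triad on degree 6 is diatonic only in major.

Cb major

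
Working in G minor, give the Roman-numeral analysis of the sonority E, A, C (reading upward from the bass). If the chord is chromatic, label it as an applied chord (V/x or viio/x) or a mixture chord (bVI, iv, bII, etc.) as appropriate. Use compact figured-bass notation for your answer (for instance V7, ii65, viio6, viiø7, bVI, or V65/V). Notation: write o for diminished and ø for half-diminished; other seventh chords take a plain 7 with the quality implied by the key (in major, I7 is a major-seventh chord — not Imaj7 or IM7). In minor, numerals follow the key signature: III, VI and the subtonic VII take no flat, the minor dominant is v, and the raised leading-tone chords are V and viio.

ii64

The pitches A-C-E form a minor triad rooted on A.
A is the second degree of G minor. This is the minor supertonic, borrowed from the parallel major (the Dorian ii).
With E in the bass the chord is in second inversion, so the figured bass is 64.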